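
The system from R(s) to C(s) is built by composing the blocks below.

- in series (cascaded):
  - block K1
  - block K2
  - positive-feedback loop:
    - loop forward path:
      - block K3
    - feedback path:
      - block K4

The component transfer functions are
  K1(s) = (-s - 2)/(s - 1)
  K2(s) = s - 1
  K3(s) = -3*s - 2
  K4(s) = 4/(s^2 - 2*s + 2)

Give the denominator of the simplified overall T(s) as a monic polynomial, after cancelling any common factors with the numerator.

Step 1: apply the feedback formula to K3, K4 = (-3*s^3 + 4*s^2 - 2*s - 4)/(s^2 + 10*s + 10)
Step 2: cascade K1, K2, [K3/(1-K3*K4)] = (3*s^4 + 2*s^3 - 6*s^2 + 8*s + 8)/(s^2 + 10*s + 10)
Step 2 gives the fully reduced T(s), with no common factor left to cancel. The denominator is already monic (leading coefficient 1).

Hence the answer: s^2 + 10*s + 10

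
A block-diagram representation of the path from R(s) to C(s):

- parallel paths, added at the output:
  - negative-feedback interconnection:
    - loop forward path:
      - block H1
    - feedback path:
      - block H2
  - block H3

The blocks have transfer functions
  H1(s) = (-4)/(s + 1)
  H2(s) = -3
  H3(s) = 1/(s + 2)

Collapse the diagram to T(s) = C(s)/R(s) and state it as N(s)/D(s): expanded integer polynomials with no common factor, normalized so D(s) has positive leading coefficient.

[1] collapse the loop (H1 forward, H2 return) = (-4)/(s + 13)
[2] reduce the parallel group [H1/(1+H1*H2)], H3: this yields T(s), and no further normalization is needed

Therefore the answer is (5 - 3*s)/(s^2 + 15*s + 26).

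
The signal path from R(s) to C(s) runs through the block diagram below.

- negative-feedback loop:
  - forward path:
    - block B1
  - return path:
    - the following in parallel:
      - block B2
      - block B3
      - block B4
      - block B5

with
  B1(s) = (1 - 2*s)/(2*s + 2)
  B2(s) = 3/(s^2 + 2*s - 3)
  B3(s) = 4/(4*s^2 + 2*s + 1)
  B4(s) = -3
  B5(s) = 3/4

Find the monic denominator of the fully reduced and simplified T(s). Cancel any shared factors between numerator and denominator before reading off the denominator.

Answer: s^5 + 32*s^4/13 - 40*s^3/13 - 145*s^2/104 + 27*s/52 - 33/104

Working:
1. parallel reduction of B2, B3, B4, B5: (-36*s^4 - 90*s^3 + 127*s^2 + 92*s - 9)/(16*s^4 + 40*s^3 - 28*s^2 - 16*s - 12)
2. collapse the loop (B1 forward, (B2+B3+B4+B5) return): (-32*s^5 - 64*s^4 + 96*s^3 + 4*s^2 + 8*s - 12)/(104*s^5 + 256*s^4 - 320*s^3 - 145*s^2 + 54*s - 33)
Step 2 gives the fully reduced T(s), with no common factor left to cancel. The denominator's leading coefficient is 104, so divide each of its coefficients by 104 to get the monic form.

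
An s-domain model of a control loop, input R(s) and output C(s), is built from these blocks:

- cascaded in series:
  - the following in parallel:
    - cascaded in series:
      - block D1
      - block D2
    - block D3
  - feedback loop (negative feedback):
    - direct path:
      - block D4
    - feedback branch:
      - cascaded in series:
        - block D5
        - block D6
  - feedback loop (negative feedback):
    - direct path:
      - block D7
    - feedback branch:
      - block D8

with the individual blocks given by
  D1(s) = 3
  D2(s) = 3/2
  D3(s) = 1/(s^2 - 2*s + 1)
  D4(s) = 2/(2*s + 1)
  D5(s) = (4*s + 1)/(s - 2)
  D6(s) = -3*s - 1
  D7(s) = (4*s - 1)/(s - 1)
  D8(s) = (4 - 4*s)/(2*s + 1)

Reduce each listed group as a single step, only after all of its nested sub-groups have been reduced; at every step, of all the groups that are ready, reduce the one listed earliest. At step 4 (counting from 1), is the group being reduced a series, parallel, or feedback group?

1. reduce the series chain D1, D2
2. reduce the parallel group (D1*D2), D3
3. reduce the series chain D5, D6
4. collapse the loop (D4 forward, (D5*D6) return)
5. collapse the loop (D7 forward, D8 return)
6. reduce the series chain ((D1*D2)+D3), [D4/(1+D4*(D5*D6))], [D7/(1+D7*D8)]
At step 4 the group reduced is feedback.

Hence the answer: feedback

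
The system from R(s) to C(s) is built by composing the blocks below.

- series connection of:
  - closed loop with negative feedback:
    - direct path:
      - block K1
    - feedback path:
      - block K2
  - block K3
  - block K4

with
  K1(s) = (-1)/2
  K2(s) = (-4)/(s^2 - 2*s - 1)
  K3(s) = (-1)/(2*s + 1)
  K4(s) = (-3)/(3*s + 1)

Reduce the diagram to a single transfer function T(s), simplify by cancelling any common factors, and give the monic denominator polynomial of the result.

Step 1: close the feedback loop around K1, K2: (-s^2 + 2*s + 1)/(2*s^2 - 4*s + 2)
Step 2: multiply [K1/(1+K1*K2)], K3, K4 (series): (-3*s^2 + 6*s + 3)/(12*s^4 - 14*s^3 - 6*s^2 + 6*s + 2)
That last expression is T(s), already simplified. Scaling its denominator by 1/12 (the reciprocal of the leading coefficient) yields the monic denominator.

Hence the answer: s^4 - 7*s^3/6 - s^2/2 + s/2 + 1/6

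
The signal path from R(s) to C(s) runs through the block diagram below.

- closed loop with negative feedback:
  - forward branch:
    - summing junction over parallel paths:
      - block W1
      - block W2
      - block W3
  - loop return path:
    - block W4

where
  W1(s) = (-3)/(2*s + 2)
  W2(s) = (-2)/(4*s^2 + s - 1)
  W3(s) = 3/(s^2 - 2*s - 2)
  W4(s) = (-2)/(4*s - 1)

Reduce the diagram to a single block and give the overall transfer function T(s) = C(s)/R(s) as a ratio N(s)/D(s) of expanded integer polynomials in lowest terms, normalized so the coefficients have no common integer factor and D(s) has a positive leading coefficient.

The answer is (-48*s^5 + 176*s^4 + 227*s^3 - 3*s^2 - 32*s + 4)/(32*s^6 - 32*s^5 - 114*s^4 - 134*s^3 - 96*s^2 - 20*s + 4).

Reasoning:
Step 1. reduce the parallel group W1, W2, W3 = (-12*s^4 + 41*s^3 + 67*s^2 + 16*s - 4)/(8*s^5 - 6*s^4 - 36*s^3 - 22*s^2 + 4*s + 4)
Step 2. reduce the feedback loop with forward (W1+W2+W3) and return W4 - this is the overall T(s), already in the required normalized form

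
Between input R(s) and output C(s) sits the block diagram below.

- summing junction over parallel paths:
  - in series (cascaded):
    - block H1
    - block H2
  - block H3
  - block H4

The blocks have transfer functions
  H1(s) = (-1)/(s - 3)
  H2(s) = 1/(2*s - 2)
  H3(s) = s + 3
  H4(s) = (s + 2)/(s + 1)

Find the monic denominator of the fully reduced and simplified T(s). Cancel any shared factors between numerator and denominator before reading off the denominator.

Step 1. reduce the series chain H1, H2 -> (-1)/(2*s^2 - 8*s + 6)
Step 2. parallel reduction of (H1*H2), H3, H4 -> (2*s^4 + 2*s^3 - 24*s^2 - 11*s + 29)/(2*s^3 - 6*s^2 - 2*s + 6)
That last expression is T(s), already simplified. Scaling its denominator by 1/2 (the reciprocal of the leading coefficient) yields the monic denominator.

Therefore the answer is s^3 - 3*s^2 - s + 3.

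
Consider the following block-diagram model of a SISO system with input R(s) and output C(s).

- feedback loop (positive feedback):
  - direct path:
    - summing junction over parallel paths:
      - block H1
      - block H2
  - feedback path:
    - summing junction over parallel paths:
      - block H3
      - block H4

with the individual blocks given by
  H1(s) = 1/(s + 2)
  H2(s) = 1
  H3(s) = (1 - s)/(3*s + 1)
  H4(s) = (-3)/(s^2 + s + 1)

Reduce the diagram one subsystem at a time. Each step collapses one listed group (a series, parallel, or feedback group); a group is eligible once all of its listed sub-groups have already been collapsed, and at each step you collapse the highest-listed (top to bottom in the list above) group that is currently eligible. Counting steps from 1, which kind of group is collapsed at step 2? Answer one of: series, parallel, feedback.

The answer is parallel.

Reasoning:
Step 1 - reduce the parallel group H1, H2
Step 2 - combine H3, H4 in parallel
Step 3 - collapse the loop ((H1+H2) forward, (H3+H4) return)
Step 2: parallel.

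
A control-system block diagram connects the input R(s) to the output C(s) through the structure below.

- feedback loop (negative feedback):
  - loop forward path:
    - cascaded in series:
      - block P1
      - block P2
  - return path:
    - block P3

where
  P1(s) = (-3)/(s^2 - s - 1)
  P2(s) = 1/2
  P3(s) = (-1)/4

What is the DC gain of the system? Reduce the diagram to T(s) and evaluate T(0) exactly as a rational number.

The answer is 12/5.

Reasoning:
Step 1: series reduction of P1, P2: (-3)/(2*s^2 - 2*s - 2)
Step 2: reduce the feedback loop with forward (P1*P2) and return P3: (-12)/(8*s^2 - 8*s - 5)
DC gain: substitute s = 0 into T(s) from step 2: T(0) = -12/(-5) = 12/5.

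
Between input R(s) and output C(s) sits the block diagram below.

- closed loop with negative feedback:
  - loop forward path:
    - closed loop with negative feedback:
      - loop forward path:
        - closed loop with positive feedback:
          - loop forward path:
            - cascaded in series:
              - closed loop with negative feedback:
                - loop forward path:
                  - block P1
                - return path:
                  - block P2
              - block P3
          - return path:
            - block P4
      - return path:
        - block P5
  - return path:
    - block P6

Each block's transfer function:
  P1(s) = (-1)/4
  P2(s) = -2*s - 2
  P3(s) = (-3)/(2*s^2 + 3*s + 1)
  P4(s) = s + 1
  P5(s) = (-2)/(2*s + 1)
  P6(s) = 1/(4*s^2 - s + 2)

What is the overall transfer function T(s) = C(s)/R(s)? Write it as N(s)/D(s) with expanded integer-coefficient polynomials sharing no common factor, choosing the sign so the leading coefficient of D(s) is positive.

The answer is (24*s^3 + 6*s^2 + 9*s + 6)/(32*s^6 + 152*s^5 + 184*s^4 + 120*s^3 + 69*s^2 + 55*s - 3).

Reasoning:
(1) reduce the feedback loop with forward P1 and return P2 -> (-1)/(2*s + 6)
(2) series reduction of [P1/(1+P1*P2)], P3 -> 3/(4*s^3 + 18*s^2 + 20*s + 6)
(3) feedback reduction of ([P1/(1+P1*P2)]*P3), P4 -> 3/(4*s^3 + 18*s^2 + 17*s + 3)
(4) reduce the feedback loop with forward [([P1/(1+P1*P2)]*P3)/(1-([P1/(1+P1*P2)]*P3)*P4)] and return P5 -> (6*s + 3)/(8*s^4 + 40*s^3 + 52*s^2 + 23*s - 3)
(5) close the feedback loop around [[([P1/(1+P1*P2)]*P3)/(1-([P1/(1+P1*P2)]*P3)*P4)]/(1+[([P1/(1+P1*P2)]*P3)/(1-([P1/(1+P1*P2)]*P3)*P4)]*P5)], P6 - this is the overall T(s), already in the required normalized form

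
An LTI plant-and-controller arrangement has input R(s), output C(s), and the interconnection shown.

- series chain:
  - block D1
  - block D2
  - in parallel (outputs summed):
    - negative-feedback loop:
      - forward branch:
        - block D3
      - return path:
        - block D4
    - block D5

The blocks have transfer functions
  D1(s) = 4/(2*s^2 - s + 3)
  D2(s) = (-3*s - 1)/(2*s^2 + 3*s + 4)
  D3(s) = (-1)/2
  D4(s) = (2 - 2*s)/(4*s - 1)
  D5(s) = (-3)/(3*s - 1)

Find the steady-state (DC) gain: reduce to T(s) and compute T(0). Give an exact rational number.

The answer is -11/12.

Reasoning:
Step 1: apply the feedback formula to D3, D4; result (1 - 4*s)/(10*s - 4)
Step 2: parallel reduction of [D3/(1+D3*D4)], D5; result (-12*s^2 - 23*s + 11)/(30*s^2 - 22*s + 4)
Step 3: multiply D1, D2, ([D3/(1+D3*D4)]+D5) (series); result (72*s^3 + 162*s^2 - 20*s - 22)/(60*s^6 + 16*s^5 + 129*s^4 - 38*s^3 + 147*s^2 - 122*s + 24)
DC gain: substitute s = 0 into T(s) from step 3: T(0) = -22/24 = -11/12.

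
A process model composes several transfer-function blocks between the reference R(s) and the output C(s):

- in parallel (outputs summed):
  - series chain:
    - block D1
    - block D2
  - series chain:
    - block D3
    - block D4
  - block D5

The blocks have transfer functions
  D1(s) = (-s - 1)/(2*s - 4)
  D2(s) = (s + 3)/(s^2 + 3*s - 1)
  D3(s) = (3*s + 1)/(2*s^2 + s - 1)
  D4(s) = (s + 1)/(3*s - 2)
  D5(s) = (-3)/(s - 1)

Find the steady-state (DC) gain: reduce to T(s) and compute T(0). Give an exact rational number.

The answer is 11/4.

Reasoning:
Step 1 - cascade D1, D2: (-s^2 - 4*s - 3)/(2*s^3 + 2*s^2 - 14*s + 4)
Step 2 - combine D3, D4 in series: (3*s + 1)/(6*s^2 - 7*s + 2)
Step 3 - reduce the parallel group (D1*D2), (D3*D4), D5: (-36*s^5 - 3*s^4 + 259*s^3 - 335*s^2 + 155*s - 22)/(12*s^6 - 14*s^5 - 92*s^4 + 220*s^3 - 182*s^2 + 64*s - 8)
That last expression is T(s); at s = 0 only the constant terms survive, so T(0) = -22/(-8) = 11/4.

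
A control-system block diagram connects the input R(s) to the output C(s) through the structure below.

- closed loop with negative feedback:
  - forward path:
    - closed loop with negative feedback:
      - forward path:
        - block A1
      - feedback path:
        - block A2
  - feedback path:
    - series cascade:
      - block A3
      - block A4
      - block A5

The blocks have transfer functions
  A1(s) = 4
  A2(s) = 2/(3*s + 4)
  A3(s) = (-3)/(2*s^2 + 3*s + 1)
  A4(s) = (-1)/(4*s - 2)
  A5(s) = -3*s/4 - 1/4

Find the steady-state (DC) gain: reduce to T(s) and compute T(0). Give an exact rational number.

The answer is 8/9.

Reasoning:
1. collapse the loop (A1 forward, A2 return), giving (12*s + 16)/(3*s + 12)
2. cascade A3, A4, A5, giving (-9*s - 3)/(32*s^3 + 32*s^2 - 8*s - 8)
3. reduce the feedback loop with forward [A1/(1+A1*A2)] and return (A3*A4*A5), giving (96*s^4 + 224*s^3 + 104*s^2 - 56*s - 32)/(24*s^4 + 120*s^3 + 63*s^2 - 75*s - 36)
Step 3 gives the overall T(s). Then T(0) = -32/(-36) = 8/9.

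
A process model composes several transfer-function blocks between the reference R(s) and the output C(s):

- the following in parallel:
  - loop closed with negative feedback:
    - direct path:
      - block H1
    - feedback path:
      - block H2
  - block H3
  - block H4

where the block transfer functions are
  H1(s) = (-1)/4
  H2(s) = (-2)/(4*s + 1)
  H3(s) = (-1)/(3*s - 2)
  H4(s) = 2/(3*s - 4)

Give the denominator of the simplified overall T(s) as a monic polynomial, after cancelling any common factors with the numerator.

[1] collapse the loop (H1 forward, H2 return); result (-4*s - 1)/(16*s + 6)
[2] reduce the parallel group [H1/(1+H1*H2)], H3, H4; result (-36*s^3 + 111*s^2 + 4*s - 8)/(144*s^3 - 234*s^2 + 20*s + 48)
That last expression is T(s), already simplified. Scaling its denominator by 1/144 (the reciprocal of the leading coefficient) yields the monic denominator.

Final answer: s^3 - 13*s^2/8 + 5*s/36 + 1/3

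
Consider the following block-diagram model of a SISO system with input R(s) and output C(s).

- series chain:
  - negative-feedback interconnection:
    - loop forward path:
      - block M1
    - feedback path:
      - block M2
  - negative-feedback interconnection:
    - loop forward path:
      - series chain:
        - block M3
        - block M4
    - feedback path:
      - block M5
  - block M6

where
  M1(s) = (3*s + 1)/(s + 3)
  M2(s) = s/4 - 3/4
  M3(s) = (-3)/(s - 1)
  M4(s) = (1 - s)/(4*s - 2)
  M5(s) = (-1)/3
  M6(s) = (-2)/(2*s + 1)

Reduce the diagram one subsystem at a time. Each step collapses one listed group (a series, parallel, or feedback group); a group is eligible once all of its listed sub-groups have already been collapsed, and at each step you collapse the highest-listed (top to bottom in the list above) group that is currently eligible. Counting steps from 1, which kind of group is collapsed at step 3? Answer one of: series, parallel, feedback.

(1) feedback reduction of M1, M2
(2) multiply M3, M4 (series)
(3) feedback reduction of (M3*M4), M5
(4) series reduction of [M1/(1+M1*M2)], [(M3*M4)/(1+(M3*M4)*M5)], M6
The group at step 3 is a feedback group.

Hence the answer: feedback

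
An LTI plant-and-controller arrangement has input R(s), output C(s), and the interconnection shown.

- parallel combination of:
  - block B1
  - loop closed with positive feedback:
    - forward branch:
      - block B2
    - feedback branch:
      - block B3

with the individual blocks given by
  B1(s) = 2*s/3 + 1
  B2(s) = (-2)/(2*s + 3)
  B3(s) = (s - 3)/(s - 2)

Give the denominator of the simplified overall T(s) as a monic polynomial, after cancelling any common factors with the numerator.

Step 1 - collapse the loop (B2 forward, B3 return); result (4 - 2*s)/(2*s^2 + s - 12)
Step 2 - parallel reduction of B1, [B2/(1-B2*B3)]; result (4*s^3 + 8*s^2 - 27*s - 24)/(6*s^2 + 3*s - 36)
No further cancellation is possible in the step-2 result, so that is T(s). Its denominator becomes monic after dividing by the leading coefficient 6.

Final answer: s^2 + s/2 - 6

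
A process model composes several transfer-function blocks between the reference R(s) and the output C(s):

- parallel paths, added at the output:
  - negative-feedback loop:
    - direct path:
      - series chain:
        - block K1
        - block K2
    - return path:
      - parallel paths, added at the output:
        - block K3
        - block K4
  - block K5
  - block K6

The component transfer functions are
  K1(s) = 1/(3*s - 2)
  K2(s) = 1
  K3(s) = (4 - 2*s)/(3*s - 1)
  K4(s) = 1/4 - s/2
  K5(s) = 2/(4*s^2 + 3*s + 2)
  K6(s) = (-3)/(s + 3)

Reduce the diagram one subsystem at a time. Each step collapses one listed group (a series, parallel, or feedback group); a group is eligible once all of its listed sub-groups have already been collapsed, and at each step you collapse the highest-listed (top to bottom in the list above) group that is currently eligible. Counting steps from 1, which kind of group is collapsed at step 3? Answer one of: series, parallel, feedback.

The answer is feedback.

Reasoning:
Step 1 - cascade K1, K2
Step 2 - sum the parallel branches K3, K4
Step 3 - reduce the feedback loop with forward (K1*K2) and return (K3+K4)
Step 4 - reduce the parallel group [(K1*K2)/(1+(K1*K2)*(K3+K4))], K5, K6
At step 3 the group reduced is feedback.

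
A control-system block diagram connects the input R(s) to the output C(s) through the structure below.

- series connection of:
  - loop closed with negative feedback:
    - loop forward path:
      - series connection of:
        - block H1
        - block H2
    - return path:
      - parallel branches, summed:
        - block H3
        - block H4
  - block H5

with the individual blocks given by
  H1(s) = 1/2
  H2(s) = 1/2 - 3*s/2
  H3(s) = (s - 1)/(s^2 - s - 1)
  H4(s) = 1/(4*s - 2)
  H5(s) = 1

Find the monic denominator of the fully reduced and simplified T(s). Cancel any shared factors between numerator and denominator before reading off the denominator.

First reduce the diagram to T(s).

1. series reduction of H1, H2 gives 1/4 - 3*s/4
2. reduce the parallel group H3, H4 gives (5*s^2 - 7*s + 1)/(4*s^3 - 6*s^2 - 2*s + 2)
3. feedback reduction of (H1*H2), (H3+H4) gives (-12*s^4 + 22*s^3 - 8*s + 2)/(s^3 + 2*s^2 - 18*s + 9)
4. cascade [(H1*H2)/(1+(H1*H2)*(H3+H4))], H5 gives (-12*s^4 + 22*s^3 - 8*s + 2)/(s^3 + 2*s^2 - 18*s + 9)
The result of step 4 is T(s) in lowest terms. Its denominator already has leading coefficient 1, so it is monic as it stands.

Answer: s^3 + 2*s^2 - 18*s + 9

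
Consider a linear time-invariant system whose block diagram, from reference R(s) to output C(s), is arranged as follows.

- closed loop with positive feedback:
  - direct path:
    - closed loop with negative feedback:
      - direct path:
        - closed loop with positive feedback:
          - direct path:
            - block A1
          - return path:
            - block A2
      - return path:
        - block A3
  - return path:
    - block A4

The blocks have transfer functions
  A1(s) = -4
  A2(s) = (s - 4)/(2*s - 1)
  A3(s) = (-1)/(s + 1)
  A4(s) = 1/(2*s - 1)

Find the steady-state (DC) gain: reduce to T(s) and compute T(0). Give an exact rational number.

Step 1. apply the feedback formula to A1, A2 gives (4 - 8*s)/(6*s - 17)
Step 2. feedback reduction of [A1/(1-A1*A2)], A3 gives (-8*s^2 - 4*s + 4)/(6*s^2 - 3*s - 21)
Step 3. apply the feedback formula to [[A1/(1-A1*A2)]/(1+[A1/(1-A1*A2)]*A3)], A4 gives (-8*s^2 - 4*s + 4)/(6*s^2 + s - 17)
The step-3 result is T(s). Setting s = 0: T(0) = 4/(-17) = -4/17.

Answer: -4/17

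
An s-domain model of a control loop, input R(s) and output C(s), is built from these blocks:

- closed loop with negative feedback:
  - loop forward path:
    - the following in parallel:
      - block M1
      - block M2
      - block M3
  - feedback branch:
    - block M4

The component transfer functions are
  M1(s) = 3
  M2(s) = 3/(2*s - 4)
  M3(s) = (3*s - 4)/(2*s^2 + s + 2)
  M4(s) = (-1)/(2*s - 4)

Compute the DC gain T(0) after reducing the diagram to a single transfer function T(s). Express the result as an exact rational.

Step 1: combine M1, M2, M3 in parallel: (12*s^3 - 6*s^2 - 17*s - 2)/(4*s^3 - 6*s^2 - 8)
Step 2: reduce the feedback loop with forward (M1+M2+M3) and return M4: (24*s^4 - 60*s^3 - 10*s^2 + 64*s + 8)/(8*s^4 - 40*s^3 + 30*s^2 + s + 34)
Step 2 gives the overall T(s). Then T(0) = 8/34 = 4/17.

Final answer: 4/17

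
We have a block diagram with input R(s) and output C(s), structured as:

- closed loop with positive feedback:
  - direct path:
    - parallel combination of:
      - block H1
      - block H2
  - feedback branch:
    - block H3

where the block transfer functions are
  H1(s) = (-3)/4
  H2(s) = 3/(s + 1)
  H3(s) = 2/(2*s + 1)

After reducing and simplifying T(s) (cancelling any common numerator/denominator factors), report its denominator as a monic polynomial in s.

Answer: s^2 + 9*s/4 - 7/4

Working:
Step 1 - parallel reduction of H1, H2 -> (9 - 3*s)/(4*s + 4)
Step 2 - feedback reduction of (H1+H2), H3 -> (-6*s^2 + 15*s + 9)/(8*s^2 + 18*s - 14)
T(s) is the step-2 result (common factors already cancelled). Leading coefficient of the denominator: 8. Divide through by 8 for the monic polynomial.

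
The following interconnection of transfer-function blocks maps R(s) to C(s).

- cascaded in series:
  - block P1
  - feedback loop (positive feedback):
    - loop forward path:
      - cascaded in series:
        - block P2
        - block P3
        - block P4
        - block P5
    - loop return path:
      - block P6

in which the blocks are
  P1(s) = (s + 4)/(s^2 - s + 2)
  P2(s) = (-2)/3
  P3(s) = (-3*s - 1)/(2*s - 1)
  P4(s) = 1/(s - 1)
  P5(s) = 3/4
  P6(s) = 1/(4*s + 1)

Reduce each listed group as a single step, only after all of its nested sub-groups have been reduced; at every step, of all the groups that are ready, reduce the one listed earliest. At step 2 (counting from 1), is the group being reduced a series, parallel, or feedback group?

The answer is feedback.

Reasoning:
(1) reduce the series chain P2, P3, P4, P5
(2) close the feedback loop around (P2*P3*P4*P5), P6
(3) reduce the series chain P1, [(P2*P3*P4*P5)/(1-(P2*P3*P4*P5)*P6)]
Step 2: feedback.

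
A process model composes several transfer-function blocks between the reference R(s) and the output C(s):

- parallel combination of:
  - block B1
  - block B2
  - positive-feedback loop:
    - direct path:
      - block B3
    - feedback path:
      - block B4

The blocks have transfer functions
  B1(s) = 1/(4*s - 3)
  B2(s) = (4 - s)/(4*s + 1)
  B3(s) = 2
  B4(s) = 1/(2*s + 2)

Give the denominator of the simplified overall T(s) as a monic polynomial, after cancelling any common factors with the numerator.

(1) apply the feedback formula to B3, B4 -> (2*s + 2)/s
(2) sum the parallel branches B1, B2, [B3/(1-B3*B4)] -> (28*s^3 + 39*s^2 - 33*s - 6)/(16*s^3 - 8*s^2 - 3*s)
Step 2 gives the fully reduced T(s), with no common factor left to cancel. The denominator's leading coefficient is 16, so divide each of its coefficients by 16 to get the monic form.

Hence the answer: s^3 - s^2/2 - 3*s/16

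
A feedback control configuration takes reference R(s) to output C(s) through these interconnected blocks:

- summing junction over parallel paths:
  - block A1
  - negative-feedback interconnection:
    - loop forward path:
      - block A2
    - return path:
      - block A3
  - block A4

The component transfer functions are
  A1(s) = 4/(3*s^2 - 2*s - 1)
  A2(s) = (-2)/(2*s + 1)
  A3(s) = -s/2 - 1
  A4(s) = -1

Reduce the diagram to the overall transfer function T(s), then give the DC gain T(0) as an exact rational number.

Step 1 - feedback reduction of A2, A3; result (-2)/(3*s + 3)
Step 2 - combine A1, [A2/(1+A2*A3)], A4 in parallel; result (-9*s^3 - 9*s^2 + 25*s + 17)/(9*s^3 + 3*s^2 - 9*s - 3)
DC gain: substitute s = 0 into T(s) from step 2: T(0) = 17/(-3) = -17/3.

Answer: -17/3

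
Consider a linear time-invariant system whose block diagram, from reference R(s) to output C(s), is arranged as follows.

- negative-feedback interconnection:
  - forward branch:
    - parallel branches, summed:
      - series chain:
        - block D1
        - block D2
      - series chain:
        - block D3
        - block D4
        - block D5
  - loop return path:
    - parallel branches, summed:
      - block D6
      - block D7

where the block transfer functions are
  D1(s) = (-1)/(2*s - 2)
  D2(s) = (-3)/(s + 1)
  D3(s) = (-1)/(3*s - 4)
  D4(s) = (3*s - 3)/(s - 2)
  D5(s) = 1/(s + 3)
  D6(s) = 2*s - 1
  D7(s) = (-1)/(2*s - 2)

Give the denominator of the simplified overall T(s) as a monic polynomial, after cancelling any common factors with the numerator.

Step 1 - combine D1, D2 in series, giving 3/(2*s^2 - 2)
Step 2 - series reduction of D3, D4, D5, giving (3 - 3*s)/(3*s^3 - s^2 - 22*s + 24)
Step 3 - sum the parallel branches (D1*D2), (D3*D4*D5), giving (3*s^3 + 3*s^2 - 60*s + 66)/(6*s^5 - 2*s^4 - 50*s^3 + 50*s^2 + 44*s - 48)
Step 4 - reduce the parallel group D6, D7, giving (4*s^2 - 6*s + 1)/(2*s - 2)
Step 5 - collapse the loop (((D1*D2)+(D3*D4*D5)) forward, (D6+D7) return), giving (6*s^4 - 126*s^2 + 252*s - 132)/(12*s^6 - 4*s^5 - 102*s^4 - 55*s^3 + 615*s^2 - 640*s + 162)
Step 5 gives the fully reduced T(s), with no common factor left to cancel. The denominator's leading coefficient is 12, so divide each of its coefficients by 12 to get the monic form.

Final answer: s^6 - s^5/3 - 17*s^4/2 - 55*s^3/12 + 205*s^2/4 - 160*s/3 + 27/2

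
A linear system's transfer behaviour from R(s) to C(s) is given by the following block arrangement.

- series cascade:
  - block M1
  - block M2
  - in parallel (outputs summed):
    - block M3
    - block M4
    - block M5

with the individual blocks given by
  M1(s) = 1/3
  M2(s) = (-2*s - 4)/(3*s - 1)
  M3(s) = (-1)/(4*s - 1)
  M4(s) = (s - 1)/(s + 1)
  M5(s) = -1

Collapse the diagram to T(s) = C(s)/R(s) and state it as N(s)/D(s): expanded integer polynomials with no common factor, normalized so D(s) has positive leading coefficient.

Step 1 - reduce the parallel group M3, M4, M5: (1 - 9*s)/(4*s^2 + 3*s - 1)
Step 2 - multiply M1, M2, (M3+M4+M5) (series) - this is the overall T(s), already in the required normalized form

Answer: (18*s^2 + 34*s - 4)/(36*s^3 + 15*s^2 - 18*s + 3)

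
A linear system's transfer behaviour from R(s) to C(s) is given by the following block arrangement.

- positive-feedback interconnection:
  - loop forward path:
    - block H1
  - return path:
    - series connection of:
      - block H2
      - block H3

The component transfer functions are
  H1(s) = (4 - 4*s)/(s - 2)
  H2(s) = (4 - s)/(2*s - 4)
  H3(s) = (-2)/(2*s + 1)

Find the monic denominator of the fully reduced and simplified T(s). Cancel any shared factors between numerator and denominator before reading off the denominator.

Reducing step by step:

1. series reduction of H2, H3; result (s - 4)/(2*s^2 - 3*s - 2)
2. apply the feedback formula to H1, (H2*H3); result (-8*s^3 + 20*s^2 - 4*s - 8)/(2*s^3 - 3*s^2 - 16*s + 20)
The result of step 2 is T(s) in lowest terms. Its denominator has leading coefficient 2; dividing the denominator through by 2 makes it monic.

Answer: s^3 - 3*s^2/2 - 8*s + 10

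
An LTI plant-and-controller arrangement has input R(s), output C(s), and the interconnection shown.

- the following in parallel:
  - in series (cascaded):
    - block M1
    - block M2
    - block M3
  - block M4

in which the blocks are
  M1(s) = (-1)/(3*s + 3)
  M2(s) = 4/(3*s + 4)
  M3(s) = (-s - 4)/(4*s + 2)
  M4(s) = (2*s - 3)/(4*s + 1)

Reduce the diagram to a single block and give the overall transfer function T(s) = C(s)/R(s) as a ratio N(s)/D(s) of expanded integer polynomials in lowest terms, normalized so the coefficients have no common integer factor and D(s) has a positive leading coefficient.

The answer is (36*s^4 + 48*s^3 - 55*s^2 - 77*s - 28)/(72*s^4 + 222*s^3 + 231*s^2 + 93*s + 12).

Reasoning:
Step 1: cascade M1, M2, M3 = (2*s + 8)/(18*s^3 + 51*s^2 + 45*s + 12)
Step 2: add (M1*M2*M3), M4 (parallel): this yields T(s), and no further normalization is needed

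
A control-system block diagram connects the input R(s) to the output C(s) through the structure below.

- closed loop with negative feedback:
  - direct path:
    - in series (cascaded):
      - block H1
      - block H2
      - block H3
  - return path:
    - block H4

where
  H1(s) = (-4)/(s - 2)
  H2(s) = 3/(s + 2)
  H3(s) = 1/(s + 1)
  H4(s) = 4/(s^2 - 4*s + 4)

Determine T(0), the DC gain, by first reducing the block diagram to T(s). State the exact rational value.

Step 1. series reduction of H1, H2, H3; result (-12)/(s^3 + s^2 - 4*s - 4)
Step 2. collapse the loop ((H1*H2*H3) forward, H4 return); result (-12*s^2 + 48*s - 48)/(s^5 - 3*s^4 - 4*s^3 + 16*s^2 - 64)
That last expression is T(s); at s = 0 only the constant terms survive, so T(0) = -48/(-64) = 3/4.

Answer: 3/4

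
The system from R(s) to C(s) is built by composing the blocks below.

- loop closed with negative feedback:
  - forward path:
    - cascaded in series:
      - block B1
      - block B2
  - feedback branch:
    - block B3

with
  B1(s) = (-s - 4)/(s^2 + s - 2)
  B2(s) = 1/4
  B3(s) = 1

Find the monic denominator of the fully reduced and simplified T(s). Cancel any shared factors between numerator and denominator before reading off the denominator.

Step 1 - multiply B1, B2 (series); result (-s - 4)/(4*s^2 + 4*s - 8)
Step 2 - collapse the loop ((B1*B2) forward, B3 return); result (-s - 4)/(4*s^2 + 3*s - 12)
T(s) is the step-2 result (common factors already cancelled). Leading coefficient of the denominator: 4. Divide through by 4 for the monic polynomial.

Final answer: s^2 + 3*s/4 - 3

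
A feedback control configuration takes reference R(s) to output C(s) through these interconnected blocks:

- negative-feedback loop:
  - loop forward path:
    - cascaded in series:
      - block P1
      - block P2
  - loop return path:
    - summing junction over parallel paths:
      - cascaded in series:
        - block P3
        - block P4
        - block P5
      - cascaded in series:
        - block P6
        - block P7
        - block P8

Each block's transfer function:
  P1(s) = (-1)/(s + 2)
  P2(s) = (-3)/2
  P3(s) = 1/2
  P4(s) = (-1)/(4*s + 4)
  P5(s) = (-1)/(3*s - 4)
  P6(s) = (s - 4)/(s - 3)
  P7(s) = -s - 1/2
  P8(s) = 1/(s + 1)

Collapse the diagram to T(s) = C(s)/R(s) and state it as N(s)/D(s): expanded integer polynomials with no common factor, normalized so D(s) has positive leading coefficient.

Answer: (72*s^3 - 240*s^2 - 24*s + 288)/(48*s^4 - 136*s^3 + 12*s^2 - 29*s + 183)

Working:
Step 1: reduce the series chain P1, P2, giving 3/(2*s + 4)
Step 2: series reduction of P3, P4, P5, giving 1/(24*s^2 - 8*s - 32)
Step 3: series reduction of P6, P7, P8, giving (-2*s^2 + 7*s + 4)/(2*s^2 - 4*s - 6)
Step 4: add (P3*P4*P5), (P6*P7*P8) (parallel), giving (-24*s^3 + 116*s^2 - 63*s - 67)/(24*s^3 - 80*s^2 - 8*s + 96)
Step 5: feedback reduction of (P1*P2), ((P3*P4*P5)+(P6*P7*P8)) - this is the overall T(s), already in the required normalized form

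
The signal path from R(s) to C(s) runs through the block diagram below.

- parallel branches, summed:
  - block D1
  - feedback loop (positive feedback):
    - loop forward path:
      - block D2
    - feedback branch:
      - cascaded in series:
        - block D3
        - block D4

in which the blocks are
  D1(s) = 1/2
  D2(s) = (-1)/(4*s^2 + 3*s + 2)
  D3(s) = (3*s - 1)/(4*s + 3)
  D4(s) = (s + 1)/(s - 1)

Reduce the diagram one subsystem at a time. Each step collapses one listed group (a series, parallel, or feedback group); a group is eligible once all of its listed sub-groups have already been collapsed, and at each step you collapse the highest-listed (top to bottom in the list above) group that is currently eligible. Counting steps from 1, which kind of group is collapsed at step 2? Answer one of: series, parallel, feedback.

The answer is feedback.

Reasoning:
Step 1. multiply D3, D4 (series)
Step 2. close the feedback loop around D2, (D3*D4)
Step 3. parallel reduction of D1, [D2/(1-D2*(D3*D4))]
Step 2: feedback.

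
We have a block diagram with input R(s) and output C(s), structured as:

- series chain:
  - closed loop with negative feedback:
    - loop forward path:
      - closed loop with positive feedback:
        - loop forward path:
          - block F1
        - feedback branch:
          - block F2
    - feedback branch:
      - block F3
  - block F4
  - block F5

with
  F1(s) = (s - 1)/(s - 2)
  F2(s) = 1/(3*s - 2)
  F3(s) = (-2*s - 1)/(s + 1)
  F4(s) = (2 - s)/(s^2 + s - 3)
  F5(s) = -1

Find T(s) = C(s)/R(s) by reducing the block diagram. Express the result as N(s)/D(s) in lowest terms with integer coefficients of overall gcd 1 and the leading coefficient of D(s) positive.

(1) reduce the feedback loop with forward F1 and return F2 -> (3*s^2 - 5*s + 2)/(3*s^2 - 9*s + 5)
(2) close the feedback loop around [F1/(1-F1*F2)], F3 -> (-3*s^3 + 2*s^2 + 3*s - 2)/(3*s^3 - s^2 + 3*s - 3)
(3) series reduction of [[F1/(1-F1*F2)]/(1+[F1/(1-F1*F2)]*F3)], F4, F5, giving the overall T(s)

Answer: (-3*s^4 + 8*s^3 - s^2 - 8*s + 4)/(3*s^5 + 2*s^4 - 7*s^3 + 3*s^2 - 12*s + 9)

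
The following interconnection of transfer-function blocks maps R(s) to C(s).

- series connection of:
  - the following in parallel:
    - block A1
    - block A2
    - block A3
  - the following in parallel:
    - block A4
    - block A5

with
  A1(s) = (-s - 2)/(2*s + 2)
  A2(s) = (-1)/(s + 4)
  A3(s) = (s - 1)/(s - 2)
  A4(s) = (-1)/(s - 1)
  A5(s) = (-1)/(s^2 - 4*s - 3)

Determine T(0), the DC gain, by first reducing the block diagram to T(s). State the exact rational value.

(1) reduce the parallel group A1, A2, A3 = (s^3 + 2*s^2 + 4*s + 12)/(2*s^3 + 6*s^2 - 12*s - 16)
(2) parallel reduction of A4, A5 = (-s^2 + 3*s + 4)/(s^3 - 5*s^2 + s + 3)
(3) combine (A1+A2+A3), (A4+A5) in series = (-s^4 + 2*s^3 + 4*s^2 + 4*s + 48)/(2*s^5 - 6*s^4 - 34*s^3 + 90*s^2 - 4*s - 48)
Evaluating the step-3 result (the overall T(s)) at s = 0 gives T(0) = 48/(-48) = -1.

Hence the answer: -1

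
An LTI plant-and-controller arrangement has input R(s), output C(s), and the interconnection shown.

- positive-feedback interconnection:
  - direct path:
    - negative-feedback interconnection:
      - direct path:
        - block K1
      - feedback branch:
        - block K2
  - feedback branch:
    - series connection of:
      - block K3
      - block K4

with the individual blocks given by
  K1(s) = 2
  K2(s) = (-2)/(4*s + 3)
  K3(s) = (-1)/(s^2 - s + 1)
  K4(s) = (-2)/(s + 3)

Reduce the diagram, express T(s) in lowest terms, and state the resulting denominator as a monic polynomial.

(1) feedback reduction of K1, K2: (8*s + 6)/(4*s - 1)
(2) cascade K3, K4: 2/(s^3 + 2*s^2 - 2*s + 3)
(3) close the feedback loop around [K1/(1+K1*K2)], (K3*K4): (8*s^4 + 22*s^3 - 4*s^2 + 12*s + 18)/(4*s^4 + 7*s^3 - 10*s^2 - 2*s - 15)
The result of step 3 is T(s) in lowest terms. Its denominator has leading coefficient 4; dividing the denominator through by 4 makes it monic.

Therefore the answer is s^4 + 7*s^3/4 - 5*s^2/2 - s/2 - 15/4.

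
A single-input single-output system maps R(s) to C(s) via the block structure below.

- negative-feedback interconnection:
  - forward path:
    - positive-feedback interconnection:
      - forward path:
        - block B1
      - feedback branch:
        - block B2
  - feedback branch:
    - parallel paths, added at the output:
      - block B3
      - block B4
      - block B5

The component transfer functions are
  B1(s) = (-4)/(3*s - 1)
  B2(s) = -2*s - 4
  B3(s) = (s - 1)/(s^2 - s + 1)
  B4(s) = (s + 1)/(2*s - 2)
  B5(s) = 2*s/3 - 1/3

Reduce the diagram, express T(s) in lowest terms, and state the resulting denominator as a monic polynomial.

Reducing step by step:

Step 1 - reduce the feedback loop with forward B1 and return B2 = 4/(5*s + 17)
Step 2 - reduce the parallel group B3, B4, B5 = (4*s^4 - 7*s^3 + 18*s^2 - 20*s + 11)/(6*s^3 - 12*s^2 + 12*s - 6)
Step 3 - reduce the feedback loop with forward [B1/(1-B1*B2)] and return (B3+B4+B5) = (12*s^3 - 24*s^2 + 24*s - 12)/(23*s^4 + 7*s^3 - 36*s^2 + 47*s - 29)
T(s) is the step-3 result (common factors already cancelled). Leading coefficient of the denominator: 23. Divide through by 23 for the monic polynomial.

Answer: s^4 + 7*s^3/23 - 36*s^2/23 + 47*s/23 - 29/23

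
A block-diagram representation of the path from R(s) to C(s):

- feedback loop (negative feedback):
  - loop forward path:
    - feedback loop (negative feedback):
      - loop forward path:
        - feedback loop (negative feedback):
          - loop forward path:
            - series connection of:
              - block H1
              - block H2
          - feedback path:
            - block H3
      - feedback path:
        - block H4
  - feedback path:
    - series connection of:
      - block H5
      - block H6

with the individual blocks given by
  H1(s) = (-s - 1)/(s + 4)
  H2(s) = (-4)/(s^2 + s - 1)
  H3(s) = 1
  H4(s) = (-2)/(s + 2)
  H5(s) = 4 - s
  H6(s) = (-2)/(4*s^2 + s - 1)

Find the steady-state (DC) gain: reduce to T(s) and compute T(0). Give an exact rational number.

The answer is 1/7.

Reasoning:
[1] combine H1, H2 in series, giving (4*s + 4)/(s^3 + 5*s^2 + 3*s - 4)
[2] apply the feedback formula to (H1*H2), H3, giving (4*s + 4)/(s^3 + 5*s^2 + 7*s)
[3] close the feedback loop around [(H1*H2)/(1+(H1*H2)*H3)], H4, giving (4*s^2 + 12*s + 8)/(s^4 + 7*s^3 + 17*s^2 + 6*s - 8)
[4] combine H5, H6 in series, giving (2*s - 8)/(4*s^2 + s - 1)
[5] close the feedback loop around [[(H1*H2)/(1+(H1*H2)*H3)]/(1+[(H1*H2)/(1+(H1*H2)*H3)]*H4)], (H5*H6), giving (16*s^4 + 52*s^3 + 40*s^2 - 4*s - 8)/(4*s^6 + 29*s^5 + 74*s^4 + 42*s^3 - 51*s^2 - 94*s - 56)
That last expression is T(s); at s = 0 only the constant terms survive, so T(0) = -8/(-56) = 1/7.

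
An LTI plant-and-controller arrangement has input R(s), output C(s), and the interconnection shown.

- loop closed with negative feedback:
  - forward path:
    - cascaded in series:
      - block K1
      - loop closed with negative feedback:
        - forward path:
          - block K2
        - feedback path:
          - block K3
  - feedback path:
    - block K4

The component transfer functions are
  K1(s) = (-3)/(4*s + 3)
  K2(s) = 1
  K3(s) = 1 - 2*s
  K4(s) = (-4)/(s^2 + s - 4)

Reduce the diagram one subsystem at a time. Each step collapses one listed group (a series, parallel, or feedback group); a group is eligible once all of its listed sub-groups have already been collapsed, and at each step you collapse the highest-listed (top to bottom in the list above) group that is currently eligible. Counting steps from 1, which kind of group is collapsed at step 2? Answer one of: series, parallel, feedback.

The answer is series.

Reasoning:
Step 1: apply the feedback formula to K2, K3
Step 2: combine K1, [K2/(1+K2*K3)] in series
Step 3: reduce the feedback loop with forward (K1*[K2/(1+K2*K3)]) and return K4
Step 2: series.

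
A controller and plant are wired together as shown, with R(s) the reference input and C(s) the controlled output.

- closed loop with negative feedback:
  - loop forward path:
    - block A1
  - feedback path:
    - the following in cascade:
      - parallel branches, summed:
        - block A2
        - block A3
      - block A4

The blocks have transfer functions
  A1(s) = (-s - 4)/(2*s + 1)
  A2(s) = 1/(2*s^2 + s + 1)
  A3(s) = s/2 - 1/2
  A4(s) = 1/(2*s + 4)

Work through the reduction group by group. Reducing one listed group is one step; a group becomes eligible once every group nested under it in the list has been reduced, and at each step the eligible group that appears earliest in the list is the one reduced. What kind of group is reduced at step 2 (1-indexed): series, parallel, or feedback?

Step 1. reduce the parallel group A2, A3
Step 2. multiply (A2+A3), A4 (series)
Step 3. apply the feedback formula to A1, ((A2+A3)*A4)
The group at step 2 is a series group.

Answer: series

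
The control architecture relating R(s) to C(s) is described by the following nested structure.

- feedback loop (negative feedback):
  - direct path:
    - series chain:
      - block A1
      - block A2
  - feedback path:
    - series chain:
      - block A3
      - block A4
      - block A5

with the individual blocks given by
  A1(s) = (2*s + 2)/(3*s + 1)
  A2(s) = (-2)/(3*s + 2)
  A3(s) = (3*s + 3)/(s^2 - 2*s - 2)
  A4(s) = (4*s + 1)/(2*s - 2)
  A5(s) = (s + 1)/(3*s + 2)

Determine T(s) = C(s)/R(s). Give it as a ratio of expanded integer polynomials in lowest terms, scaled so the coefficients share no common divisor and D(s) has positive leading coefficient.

Step 1: multiply A1, A2 (series) gives (-4*s - 4)/(9*s^2 + 9*s + 2)
Step 2: cascade A3, A4, A5 gives (12*s^3 + 27*s^2 + 18*s + 3)/(6*s^4 - 14*s^3 - 12*s^2 + 12*s + 8)
Step 3: feedback reduction of (A1*A2), (A3*A4*A5) - this is the overall T(s), already in the required normalized form

Hence the answer: (-12*s^5 + 16*s^4 + 52*s^3 - 40*s - 16)/(27*s^6 - 36*s^5 - 135*s^4 - 92*s^3 - 12*s^2 + 6*s + 2)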